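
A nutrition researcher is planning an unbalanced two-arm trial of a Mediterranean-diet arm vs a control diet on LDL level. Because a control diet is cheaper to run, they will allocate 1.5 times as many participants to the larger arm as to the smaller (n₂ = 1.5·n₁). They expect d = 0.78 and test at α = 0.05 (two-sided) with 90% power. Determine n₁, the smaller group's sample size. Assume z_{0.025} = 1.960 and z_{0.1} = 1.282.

With allocation ratio k = n₂/n₁ = 1.5, Var(x̄₁−x̄₂) = σ²(1/n₁ + 1/(k·n₁)) = σ²·(k+1)/(k·n₁).
So n₁ = (1 + 1/k)·((z_{α/2} + z_β)/d)² = 1.667 × (3.242/0.78)².
n₁ = 1.667 × 17.28 = 28.8.
Round up: n₁ = 29, giving n₂ = ⌈1.5 × 29⌉ = ⌈43.5⌉ = 44.

n₁ = 29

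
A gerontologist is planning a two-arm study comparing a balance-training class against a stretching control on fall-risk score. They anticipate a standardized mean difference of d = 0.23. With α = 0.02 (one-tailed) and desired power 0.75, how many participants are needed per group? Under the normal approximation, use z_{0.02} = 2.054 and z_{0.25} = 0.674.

For two independent groups with equal n: n = 2·((z_{α} + z_β) / d)².
z_{α} + z_β = 2.054 + 0.674 = 2.728.
n = 2 × (2.728 / 0.23)² = 2 × 11.861² = 2 × 140.68 = 281.4.
Round up to the next whole participant.

n = 282 per group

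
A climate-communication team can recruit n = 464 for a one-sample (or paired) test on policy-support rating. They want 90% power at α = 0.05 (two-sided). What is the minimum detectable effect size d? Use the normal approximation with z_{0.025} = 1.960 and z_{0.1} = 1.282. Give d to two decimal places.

For a single sample (or paired design) of n = 464: d_min = (z_{α/2} + z_β)/√n.
z-sum = 1.960 + 1.282 = 3.242.
d_min = 3.242 / √464 = 3.242 / 21.541 = 0.151.

d_min ≈ 0.15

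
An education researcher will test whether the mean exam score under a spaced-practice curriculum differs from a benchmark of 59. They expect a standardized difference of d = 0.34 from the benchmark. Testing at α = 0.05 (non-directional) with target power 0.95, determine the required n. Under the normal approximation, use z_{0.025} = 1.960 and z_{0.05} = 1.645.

n = 113

For a one-sample test: n = ((z_{α/2} + z_β) / d)².
z_{α/2} + z_β = 1.960 + 1.645 = 3.605.
n = (3.605 / 0.34)² = 10.603² = 112.42.
Round up.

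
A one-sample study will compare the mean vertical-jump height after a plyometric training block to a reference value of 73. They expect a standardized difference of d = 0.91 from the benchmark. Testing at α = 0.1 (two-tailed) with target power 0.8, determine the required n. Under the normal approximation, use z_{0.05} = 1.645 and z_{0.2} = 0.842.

n = 8

For a one-sample test: n = ((z_{α/2} + z_β) / d)².
z_{α/2} + z_β = 1.645 + 0.842 = 2.487.
n = (2.487 / 0.91)² = 2.733² = 7.47.
Round up.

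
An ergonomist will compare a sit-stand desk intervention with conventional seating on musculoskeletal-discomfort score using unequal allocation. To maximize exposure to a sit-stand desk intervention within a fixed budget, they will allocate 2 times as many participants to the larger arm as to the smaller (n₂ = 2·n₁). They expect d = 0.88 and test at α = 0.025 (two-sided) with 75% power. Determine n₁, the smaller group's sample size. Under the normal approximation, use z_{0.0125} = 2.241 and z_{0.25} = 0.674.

With allocation ratio k = n₂/n₁ = 2, Var(x̄₁−x̄₂) = σ²(1/n₁ + 1/(k·n₁)) = σ²·(k+1)/(k·n₁).
So n₁ = (1 + 1/k)·((z_{α/2} + z_β)/d)² = 1.500 × (2.915/0.88)².
n₁ = 1.500 × 10.97 = 16.5.
Round up: n₁ = 17, giving n₂ = 2 × 17 = 34.

n₁ = 17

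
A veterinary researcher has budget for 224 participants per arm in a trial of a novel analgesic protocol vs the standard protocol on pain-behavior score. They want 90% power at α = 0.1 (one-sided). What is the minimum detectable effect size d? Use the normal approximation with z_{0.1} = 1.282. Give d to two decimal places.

d_min ≈ 0.24

For two independent groups of n = 224 each: d_min = (z_{α} + z_β)·√(2/n).
z-sum = 1.282 + 1.282 = 2.564.
d_min = 2.564 × √(2/224) = 2.564 × 0.0945 = 0.242.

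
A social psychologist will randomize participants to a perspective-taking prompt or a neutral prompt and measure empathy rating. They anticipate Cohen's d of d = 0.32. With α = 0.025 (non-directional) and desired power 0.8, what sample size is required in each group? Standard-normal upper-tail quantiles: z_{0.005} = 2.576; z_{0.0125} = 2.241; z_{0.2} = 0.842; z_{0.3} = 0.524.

n = 186 per group

For two independent groups with equal n: n = 2·((z_{α/2} + z_β) / d)².
z_{α/2} + z_β = 2.241 + 0.842 = 3.083.
n = 2 × (3.083 / 0.32)² = 2 × 9.634² = 2 × 92.82 = 185.6.
Round up to the next whole participant.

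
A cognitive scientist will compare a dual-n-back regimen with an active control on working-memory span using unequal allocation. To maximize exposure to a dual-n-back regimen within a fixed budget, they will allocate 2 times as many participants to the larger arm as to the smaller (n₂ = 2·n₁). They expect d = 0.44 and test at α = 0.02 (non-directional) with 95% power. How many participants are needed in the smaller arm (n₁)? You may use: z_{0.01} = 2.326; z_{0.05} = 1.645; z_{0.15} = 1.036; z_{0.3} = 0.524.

n₁ = 123

With allocation ratio k = n₂/n₁ = 2, Var(x̄₁−x̄₂) = σ²(1/n₁ + 1/(k·n₁)) = σ²·(k+1)/(k·n₁).
So n₁ = (1 + 1/k)·((z_{α/2} + z_β)/d)² = 1.500 × (3.971/0.44)².
n₁ = 1.500 × 81.45 = 122.2.
Round up: n₁ = 123, giving n₂ = 2 × 123 = 246.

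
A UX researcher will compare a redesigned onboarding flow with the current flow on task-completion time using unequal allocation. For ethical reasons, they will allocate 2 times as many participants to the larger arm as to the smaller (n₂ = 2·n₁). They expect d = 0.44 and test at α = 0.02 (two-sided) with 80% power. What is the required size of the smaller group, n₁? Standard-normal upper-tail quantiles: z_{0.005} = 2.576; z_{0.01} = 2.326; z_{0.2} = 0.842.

n₁ = 78

With allocation ratio k = n₂/n₁ = 2, Var(x̄₁−x̄₂) = σ²(1/n₁ + 1/(k·n₁)) = σ²·(k+1)/(k·n₁).
So n₁ = (1 + 1/k)·((z_{α/2} + z_β)/d)² = 1.500 × (3.168/0.44)².
n₁ = 1.500 × 51.84 = 77.8.
Round up: n₁ = 78, giving n₂ = 2 × 78 = 156.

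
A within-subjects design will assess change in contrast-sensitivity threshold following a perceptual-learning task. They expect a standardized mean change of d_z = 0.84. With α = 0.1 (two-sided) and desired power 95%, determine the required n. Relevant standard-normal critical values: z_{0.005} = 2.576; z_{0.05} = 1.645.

For a paired (one-sample on differences) test: n = ((z_{α/2} + z_β) / d)².
z_{α/2} + z_β = 1.645 + 1.645 = 3.290.
n = (3.290 / 0.84)² = 3.917² = 15.34.
Round up.

n = 16 pairs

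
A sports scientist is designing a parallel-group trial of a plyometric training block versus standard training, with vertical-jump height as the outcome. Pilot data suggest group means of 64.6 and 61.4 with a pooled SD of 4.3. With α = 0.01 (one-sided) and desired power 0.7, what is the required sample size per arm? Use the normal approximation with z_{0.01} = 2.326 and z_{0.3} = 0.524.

Cohen's d = |M₁ − M₂| / SD_pooled = |64.6 − 61.4| / 4.3 = 3.2 / 4.3 = 0.744.
For two independent groups with equal n: n = 2·((z_{α} + z_β) / d)².
z_{α} + z_β = 2.326 + 0.524 = 2.850.
n = 2 × (2.850 / 0.744)² = 2 × 3.831² = 2 × 14.67 = 29.3.
Round up to the next whole participant.

n = 30 per group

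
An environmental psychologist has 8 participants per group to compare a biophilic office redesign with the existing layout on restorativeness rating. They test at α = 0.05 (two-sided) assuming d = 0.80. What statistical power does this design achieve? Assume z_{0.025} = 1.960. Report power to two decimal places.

power ≈ 0.36

For two equal groups, power = Φ(d·√(n/2) − z_{α/2}).
d·√(n/2) = 0.80 × √(8/2) = 0.80 × 2.000 = 1.600.
z_β = 1.600 − 1.960 = -0.360.
Power = Φ(-0.360) = 0.359.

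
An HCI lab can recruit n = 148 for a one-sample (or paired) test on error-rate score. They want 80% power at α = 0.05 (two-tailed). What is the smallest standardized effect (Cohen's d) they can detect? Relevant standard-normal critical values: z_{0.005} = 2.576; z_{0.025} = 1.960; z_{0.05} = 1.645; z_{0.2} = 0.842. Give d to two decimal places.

d_min ≈ 0.23

For a single sample (or paired design) of n = 148: d_min = (z_{α/2} + z_β)/√n.
z-sum = 1.960 + 0.842 = 2.802.
d_min = 2.802 / √148 = 2.802 / 12.166 = 0.230.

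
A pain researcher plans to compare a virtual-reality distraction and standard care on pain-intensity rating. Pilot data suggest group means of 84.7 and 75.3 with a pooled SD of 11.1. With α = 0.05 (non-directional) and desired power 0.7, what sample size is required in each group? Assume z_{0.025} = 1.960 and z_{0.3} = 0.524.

Cohen's d = |M₁ − M₂| / SD_pooled = |84.7 − 75.3| / 11.1 = 9.4 / 11.1 = 0.847.
For two independent groups with equal n: n = 2·((z_{α/2} + z_β) / d)².
z_{α/2} + z_β = 1.960 + 0.524 = 2.484.
n = 2 × (2.484 / 0.847)² = 2 × 2.933² = 2 × 8.60 = 17.2.
Round up to the next whole participant.

n = 18 per group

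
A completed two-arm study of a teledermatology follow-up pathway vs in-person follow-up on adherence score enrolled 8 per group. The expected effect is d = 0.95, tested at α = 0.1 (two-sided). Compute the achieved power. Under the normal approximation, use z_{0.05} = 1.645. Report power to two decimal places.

For two equal groups, power = Φ(d·√(n/2) − z_{α/2}).
d·√(n/2) = 0.95 × √(8/2) = 0.95 × 2.000 = 1.900.
z_β = 1.900 − 1.645 = 0.255.
Power = Φ(0.255) = 0.601.

power ≈ 0.60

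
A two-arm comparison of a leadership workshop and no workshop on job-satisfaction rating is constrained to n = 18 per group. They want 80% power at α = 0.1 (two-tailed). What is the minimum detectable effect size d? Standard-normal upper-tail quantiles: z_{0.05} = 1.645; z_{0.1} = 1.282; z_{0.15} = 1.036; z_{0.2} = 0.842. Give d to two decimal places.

For two independent groups of n = 18 each: d_min = (z_{α/2} + z_β)·√(2/n).
z-sum = 1.645 + 0.842 = 2.487.
d_min = 2.487 × √(2/18) = 2.487 × 0.3333 = 0.829.

d_min ≈ 0.83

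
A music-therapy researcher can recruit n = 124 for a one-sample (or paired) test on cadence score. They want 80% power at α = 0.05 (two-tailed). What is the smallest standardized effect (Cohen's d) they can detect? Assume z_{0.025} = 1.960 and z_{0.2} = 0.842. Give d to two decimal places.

For a single sample (or paired design) of n = 124: d_min = (z_{α/2} + z_β)/√n.
z-sum = 1.960 + 0.842 = 2.802.
d_min = 2.802 / √124 = 2.802 / 11.136 = 0.252.

d_min ≈ 0.25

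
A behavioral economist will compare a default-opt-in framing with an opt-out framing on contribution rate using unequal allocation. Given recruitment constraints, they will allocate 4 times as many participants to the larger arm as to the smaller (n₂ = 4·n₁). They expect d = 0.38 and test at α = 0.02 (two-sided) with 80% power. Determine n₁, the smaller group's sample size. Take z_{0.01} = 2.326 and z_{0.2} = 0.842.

n₁ = 87

With allocation ratio k = n₂/n₁ = 4, Var(x̄₁−x̄₂) = σ²(1/n₁ + 1/(k·n₁)) = σ²·(k+1)/(k·n₁).
So n₁ = (1 + 1/k)·((z_{α/2} + z_β)/d)² = 1.250 × (3.168/0.38)².
n₁ = 1.250 × 69.50 = 86.9.
Round up: n₁ = 87, giving n₂ = 4 × 87 = 348.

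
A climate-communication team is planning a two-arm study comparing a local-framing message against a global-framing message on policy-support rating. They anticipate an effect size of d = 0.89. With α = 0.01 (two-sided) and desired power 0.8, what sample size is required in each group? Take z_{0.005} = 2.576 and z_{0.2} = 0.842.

For two independent groups with equal n: n = 2·((z_{α/2} + z_β) / d)².
z_{α/2} + z_β = 2.576 + 0.842 = 3.418.
n = 2 × (3.418 / 0.89)² = 2 × 3.840² = 2 × 14.75 = 29.5.
Round up to the next whole participant.

n = 30 per group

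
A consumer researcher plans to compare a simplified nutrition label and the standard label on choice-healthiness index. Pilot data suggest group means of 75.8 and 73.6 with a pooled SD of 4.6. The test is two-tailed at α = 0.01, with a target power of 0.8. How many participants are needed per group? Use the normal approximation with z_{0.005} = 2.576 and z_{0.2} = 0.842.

Cohen's d = |M₁ − M₂| / SD_pooled = |75.8 − 73.6| / 4.6 = 2.2 / 4.6 = 0.478.
For two independent groups with equal n: n = 2·((z_{α/2} + z_β) / d)².
z_{α/2} + z_β = 2.576 + 0.842 = 3.418.
n = 2 × (3.418 / 0.478)² = 2 × 7.151² = 2 × 51.13 = 102.3.
Round up to the next whole participant.

n = 103 per group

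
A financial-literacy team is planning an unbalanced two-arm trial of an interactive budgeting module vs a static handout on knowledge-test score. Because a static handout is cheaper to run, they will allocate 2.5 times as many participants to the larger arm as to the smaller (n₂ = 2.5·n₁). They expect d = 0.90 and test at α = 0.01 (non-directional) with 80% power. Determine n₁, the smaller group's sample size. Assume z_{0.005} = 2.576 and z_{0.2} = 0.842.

n₁ = 21

With allocation ratio k = n₂/n₁ = 2.5, Var(x̄₁−x̄₂) = σ²(1/n₁ + 1/(k·n₁)) = σ²·(k+1)/(k·n₁).
So n₁ = (1 + 1/k)·((z_{α/2} + z_β)/d)² = 1.400 × (3.418/0.90)².
n₁ = 1.400 × 14.42 = 20.2.
Round up: n₁ = 21, giving n₂ = ⌈2.5 × 21⌉ = ⌈52.5⌉ = 53.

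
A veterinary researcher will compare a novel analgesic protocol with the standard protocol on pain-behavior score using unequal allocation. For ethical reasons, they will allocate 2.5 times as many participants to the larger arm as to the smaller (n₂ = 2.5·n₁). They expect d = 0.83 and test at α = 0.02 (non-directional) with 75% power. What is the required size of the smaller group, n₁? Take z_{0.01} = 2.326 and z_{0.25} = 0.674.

n₁ = 19

With allocation ratio k = n₂/n₁ = 2.5, Var(x̄₁−x̄₂) = σ²(1/n₁ + 1/(k·n₁)) = σ²·(k+1)/(k·n₁).
So n₁ = (1 + 1/k)·((z_{α/2} + z_β)/d)² = 1.400 × (3.000/0.83)².
n₁ = 1.400 × 13.06 = 18.3.
Round up: n₁ = 19, giving n₂ = ⌈2.5 × 19⌉ = ⌈47.5⌉ = 48.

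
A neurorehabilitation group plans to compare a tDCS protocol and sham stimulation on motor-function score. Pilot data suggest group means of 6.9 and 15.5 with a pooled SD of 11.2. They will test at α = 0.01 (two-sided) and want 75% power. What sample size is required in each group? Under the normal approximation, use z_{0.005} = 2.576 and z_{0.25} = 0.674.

Cohen's d = |M₁ − M₂| / SD_pooled = |6.9 − 15.5| / 11.2 = 8.6 / 11.2 = 0.768.
For two independent groups with equal n: n = 2·((z_{α/2} + z_β) / d)².
z_{α/2} + z_β = 2.576 + 0.674 = 3.250.
n = 2 × (3.250 / 0.768)² = 2 × 4.232² = 2 × 17.91 = 35.8.
Round up to the next whole participant.

n = 36 per group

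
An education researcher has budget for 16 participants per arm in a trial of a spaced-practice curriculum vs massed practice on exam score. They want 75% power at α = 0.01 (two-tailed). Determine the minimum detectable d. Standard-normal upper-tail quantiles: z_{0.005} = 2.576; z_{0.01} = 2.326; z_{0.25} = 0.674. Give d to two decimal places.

For two independent groups of n = 16 each: d_min = (z_{α/2} + z_β)·√(2/n).
z-sum = 2.576 + 0.674 = 3.250.
d_min = 3.250 × √(2/16) = 3.250 × 0.3536 = 1.149.

d_min ≈ 1.15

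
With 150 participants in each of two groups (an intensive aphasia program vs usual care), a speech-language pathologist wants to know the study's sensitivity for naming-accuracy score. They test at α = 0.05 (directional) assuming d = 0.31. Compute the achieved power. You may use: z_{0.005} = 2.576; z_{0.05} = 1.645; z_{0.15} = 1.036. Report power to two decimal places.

For two equal groups, power = Φ(d·√(n/2) − z_{α}).
d·√(n/2) = 0.31 × √(150/2) = 0.31 × 8.660 = 2.685.
z_β = 2.685 − 1.645 = 1.040.
Power = Φ(1.040) = 0.851.

power ≈ 0.85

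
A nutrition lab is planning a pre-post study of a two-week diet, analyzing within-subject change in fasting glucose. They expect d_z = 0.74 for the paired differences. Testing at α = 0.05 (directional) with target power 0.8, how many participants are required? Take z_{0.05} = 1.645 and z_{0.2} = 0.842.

n = 12 pairs

For a paired (one-sample on differences) test: n = ((z_{α} + z_β) / d)².
z_{α} + z_β = 1.645 + 0.842 = 2.487.
n = (2.487 / 0.74)² = 3.361² = 11.30.
Round up.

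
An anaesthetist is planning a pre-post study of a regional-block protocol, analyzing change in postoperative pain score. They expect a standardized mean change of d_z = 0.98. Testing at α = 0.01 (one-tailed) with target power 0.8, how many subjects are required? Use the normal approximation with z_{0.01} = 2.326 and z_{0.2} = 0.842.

For a paired (one-sample on differences) test: n = ((z_{α} + z_β) / d)².
z_{α} + z_β = 2.326 + 0.842 = 3.168.
n = (3.168 / 0.98)² = 3.233² = 10.45.
Round up.

n = 11 pairs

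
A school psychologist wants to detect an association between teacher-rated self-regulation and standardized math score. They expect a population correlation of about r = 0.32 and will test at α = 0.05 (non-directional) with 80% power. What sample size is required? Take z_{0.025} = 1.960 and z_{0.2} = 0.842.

n = 75

Fisher's z: C = ½·ln((1+r)/(1−r)) = ½·ln(1.9412) = 0.3316.
n = ((z_{α/2} + z_β)/C)² + 3.
(1.960 + 0.842) / 0.3316 = 2.802 / 0.3316 = 8.450.
n = 8.450² + 3 = 71.40 + 3 = 74.4.
Round up.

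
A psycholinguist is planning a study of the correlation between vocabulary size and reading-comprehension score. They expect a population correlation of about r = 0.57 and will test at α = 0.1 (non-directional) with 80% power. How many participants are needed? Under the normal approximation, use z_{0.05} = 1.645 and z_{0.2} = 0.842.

Fisher's z: C = ½·ln((1+r)/(1−r)) = ½·ln(3.6512) = 0.6475.
n = ((z_{α/2} + z_β)/C)² + 3.
(1.645 + 0.842) / 0.6475 = 2.487 / 0.6475 = 3.841.
n = 3.841² + 3 = 14.75 + 3 = 17.8.
Round up.

n = 18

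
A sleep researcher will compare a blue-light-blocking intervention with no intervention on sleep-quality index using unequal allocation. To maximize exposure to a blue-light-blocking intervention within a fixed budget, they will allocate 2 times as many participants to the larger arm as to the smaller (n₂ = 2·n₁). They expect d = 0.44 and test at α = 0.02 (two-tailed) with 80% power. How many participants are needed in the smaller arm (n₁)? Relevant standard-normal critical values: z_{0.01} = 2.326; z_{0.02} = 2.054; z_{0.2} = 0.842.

With allocation ratio k = n₂/n₁ = 2, Var(x̄₁−x̄₂) = σ²(1/n₁ + 1/(k·n₁)) = σ²·(k+1)/(k·n₁).
So n₁ = (1 + 1/k)·((z_{α/2} + z_β)/d)² = 1.500 × (3.168/0.44)².
n₁ = 1.500 × 51.84 = 77.8.
Round up: n₁ = 78, giving n₂ = 2 × 78 = 156.

n₁ = 78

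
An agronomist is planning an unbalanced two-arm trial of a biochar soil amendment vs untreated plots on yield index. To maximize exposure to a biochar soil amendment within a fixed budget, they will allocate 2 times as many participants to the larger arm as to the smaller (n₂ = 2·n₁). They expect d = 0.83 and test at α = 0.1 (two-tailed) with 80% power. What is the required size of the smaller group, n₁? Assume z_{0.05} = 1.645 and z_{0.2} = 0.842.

With allocation ratio k = n₂/n₁ = 2, Var(x̄₁−x̄₂) = σ²(1/n₁ + 1/(k·n₁)) = σ²·(k+1)/(k·n₁).
So n₁ = (1 + 1/k)·((z_{α/2} + z_β)/d)² = 1.500 × (2.487/0.83)².
n₁ = 1.500 × 8.98 = 13.5.
Round up: n₁ = 14, giving n₂ = 2 × 14 = 28.

n₁ = 14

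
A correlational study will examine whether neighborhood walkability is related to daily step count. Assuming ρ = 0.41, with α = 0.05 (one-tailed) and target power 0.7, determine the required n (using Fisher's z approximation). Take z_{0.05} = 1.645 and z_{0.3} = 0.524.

Fisher's z: C = ½·ln((1+r)/(1−r)) = ½·ln(2.3898) = 0.4356.
n = ((z_{α} + z_β)/C)² + 3.
(1.645 + 0.524) / 0.4356 = 2.169 / 0.4356 = 4.979.
n = 4.979² + 3 = 24.79 + 3 = 27.8.
Round up.

n = 28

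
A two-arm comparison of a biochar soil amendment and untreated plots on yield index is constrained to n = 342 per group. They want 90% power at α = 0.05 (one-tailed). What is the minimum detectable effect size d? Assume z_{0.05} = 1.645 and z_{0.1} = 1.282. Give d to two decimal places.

d_min ≈ 0.22

For two independent groups of n = 342 each: d_min = (z_{α} + z_β)·√(2/n).
z-sum = 1.645 + 1.282 = 2.927.
d_min = 2.927 × √(2/342) = 2.927 × 0.0765 = 0.224.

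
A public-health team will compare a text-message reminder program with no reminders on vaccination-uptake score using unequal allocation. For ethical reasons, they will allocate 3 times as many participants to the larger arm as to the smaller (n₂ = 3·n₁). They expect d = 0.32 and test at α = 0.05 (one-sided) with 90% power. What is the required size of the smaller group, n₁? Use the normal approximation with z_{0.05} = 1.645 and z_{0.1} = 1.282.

With allocation ratio k = n₂/n₁ = 3, Var(x̄₁−x̄₂) = σ²(1/n₁ + 1/(k·n₁)) = σ²·(k+1)/(k·n₁).
So n₁ = (1 + 1/k)·((z_{α} + z_β)/d)² = 1.333 × (2.927/0.32)².
n₁ = 1.333 × 83.67 = 111.6.
Round up: n₁ = 112, giving n₂ = 3 × 112 = 336.

n₁ = 112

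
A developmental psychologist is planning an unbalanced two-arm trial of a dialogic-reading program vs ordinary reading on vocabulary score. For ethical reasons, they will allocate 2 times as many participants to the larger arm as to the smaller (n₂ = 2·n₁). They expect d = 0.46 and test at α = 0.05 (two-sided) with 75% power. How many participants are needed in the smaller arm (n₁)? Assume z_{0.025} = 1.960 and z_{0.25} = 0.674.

n₁ = 50

With allocation ratio k = n₂/n₁ = 2, Var(x̄₁−x̄₂) = σ²(1/n₁ + 1/(k·n₁)) = σ²·(k+1)/(k·n₁).
So n₁ = (1 + 1/k)·((z_{α/2} + z_β)/d)² = 1.500 × (2.634/0.46)².
n₁ = 1.500 × 32.79 = 49.2.
Round up: n₁ = 50, giving n₂ = 2 × 50 = 100.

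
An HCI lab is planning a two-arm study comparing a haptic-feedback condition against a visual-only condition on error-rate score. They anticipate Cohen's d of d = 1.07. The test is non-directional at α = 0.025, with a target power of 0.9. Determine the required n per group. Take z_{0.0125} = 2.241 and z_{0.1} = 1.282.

For two independent groups with equal n: n = 2·((z_{α/2} + z_β) / d)².
z_{α/2} + z_β = 2.241 + 1.282 = 3.523.
n = 2 × (3.523 / 1.07)² = 2 × 3.293² = 2 × 10.84 = 21.7.
Round up to the next whole participant.

n = 22 per group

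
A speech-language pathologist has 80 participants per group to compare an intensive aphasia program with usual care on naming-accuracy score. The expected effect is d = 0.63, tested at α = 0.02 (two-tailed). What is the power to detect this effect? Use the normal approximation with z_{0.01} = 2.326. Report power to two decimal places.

For two equal groups, power = Φ(d·√(n/2) − z_{α/2}).
d·√(n/2) = 0.63 × √(80/2) = 0.63 × 6.325 = 3.984.
z_β = 3.984 − 2.326 = 1.658.
Power = Φ(1.658) = 0.951.

power ≈ 0.95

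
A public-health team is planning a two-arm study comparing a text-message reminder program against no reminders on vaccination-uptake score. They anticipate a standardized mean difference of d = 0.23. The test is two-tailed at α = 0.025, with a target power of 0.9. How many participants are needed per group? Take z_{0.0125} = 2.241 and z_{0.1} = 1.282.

For two independent groups with equal n: n = 2·((z_{α/2} + z_β) / d)².
z_{α/2} + z_β = 2.241 + 1.282 = 3.523.
n = 2 × (3.523 / 0.23)² = 2 × 15.317² = 2 × 234.62 = 469.2.
Round up to the next whole participant.

n = 470 per group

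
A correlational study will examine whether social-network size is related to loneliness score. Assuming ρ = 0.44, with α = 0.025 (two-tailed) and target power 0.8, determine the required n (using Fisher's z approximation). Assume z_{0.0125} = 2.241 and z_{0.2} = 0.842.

Fisher's z: C = ½·ln((1+r)/(1−r)) = ½·ln(2.5714) = 0.4722.
n = ((z_{α/2} + z_β)/C)² + 3.
(2.241 + 0.842) / 0.4722 = 3.083 / 0.4722 = 6.529.
n = 6.529² + 3 = 42.63 + 3 = 45.6.
Round up.

n = 46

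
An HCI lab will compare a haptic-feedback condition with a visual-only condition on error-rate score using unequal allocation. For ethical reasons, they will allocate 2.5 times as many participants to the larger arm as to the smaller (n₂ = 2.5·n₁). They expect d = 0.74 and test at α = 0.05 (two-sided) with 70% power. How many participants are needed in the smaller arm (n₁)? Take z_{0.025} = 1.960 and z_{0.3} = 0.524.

With allocation ratio k = n₂/n₁ = 2.5, Var(x̄₁−x̄₂) = σ²(1/n₁ + 1/(k·n₁)) = σ²·(k+1)/(k·n₁).
So n₁ = (1 + 1/k)·((z_{α/2} + z_β)/d)² = 1.400 × (2.484/0.74)².
n₁ = 1.400 × 11.27 = 15.8.
Round up: n₁ = 16, giving n₂ = 2.5 × 16 = 40.

n₁ = 16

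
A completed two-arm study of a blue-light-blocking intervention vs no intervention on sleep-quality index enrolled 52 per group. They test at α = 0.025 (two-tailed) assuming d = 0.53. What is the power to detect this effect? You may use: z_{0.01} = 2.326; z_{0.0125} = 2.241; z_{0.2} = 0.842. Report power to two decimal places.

For two equal groups, power = Φ(d·√(n/2) − z_{α/2}).
d·√(n/2) = 0.53 × √(52/2) = 0.53 × 5.099 = 2.702.
z_β = 2.702 − 2.241 = 0.461.
Power = Φ(0.461) = 0.678.

power ≈ 0.68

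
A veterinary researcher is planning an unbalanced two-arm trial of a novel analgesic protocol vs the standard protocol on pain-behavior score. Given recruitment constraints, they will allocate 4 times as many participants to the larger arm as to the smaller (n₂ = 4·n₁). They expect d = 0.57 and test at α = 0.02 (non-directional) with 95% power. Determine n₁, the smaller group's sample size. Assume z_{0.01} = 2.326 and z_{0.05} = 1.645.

n₁ = 61

With allocation ratio k = n₂/n₁ = 4, Var(x̄₁−x̄₂) = σ²(1/n₁ + 1/(k·n₁)) = σ²·(k+1)/(k·n₁).
So n₁ = (1 + 1/k)·((z_{α/2} + z_β)/d)² = 1.250 × (3.971/0.57)².
n₁ = 1.250 × 48.53 = 60.7.
Round up: n₁ = 61, giving n₂ = 4 × 61 = 244.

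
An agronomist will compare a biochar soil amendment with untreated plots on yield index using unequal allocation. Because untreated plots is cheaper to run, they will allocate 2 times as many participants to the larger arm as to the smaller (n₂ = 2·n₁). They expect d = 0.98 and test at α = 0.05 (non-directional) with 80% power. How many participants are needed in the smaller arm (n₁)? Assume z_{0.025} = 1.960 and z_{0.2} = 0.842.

n₁ = 13

With allocation ratio k = n₂/n₁ = 2, Var(x̄₁−x̄₂) = σ²(1/n₁ + 1/(k·n₁)) = σ²·(k+1)/(k·n₁).
So n₁ = (1 + 1/k)·((z_{α/2} + z_β)/d)² = 1.500 × (2.802/0.98)².
n₁ = 1.500 × 8.17 = 12.3.
Round up: n₁ = 13, giving n₂ = 2 × 13 = 26.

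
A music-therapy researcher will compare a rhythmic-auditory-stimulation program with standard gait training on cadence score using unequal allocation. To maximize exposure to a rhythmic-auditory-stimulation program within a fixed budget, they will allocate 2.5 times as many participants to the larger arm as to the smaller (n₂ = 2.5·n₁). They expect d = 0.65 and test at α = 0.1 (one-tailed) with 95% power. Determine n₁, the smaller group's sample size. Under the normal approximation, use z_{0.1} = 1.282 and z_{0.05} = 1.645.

n₁ = 29

With allocation ratio k = n₂/n₁ = 2.5, Var(x̄₁−x̄₂) = σ²(1/n₁ + 1/(k·n₁)) = σ²·(k+1)/(k·n₁).
So n₁ = (1 + 1/k)·((z_{α} + z_β)/d)² = 1.400 × (2.927/0.65)².
n₁ = 1.400 × 20.28 = 28.4.
Round up: n₁ = 29, giving n₂ = ⌈2.5 × 29⌉ = ⌈72.5⌉ = 73.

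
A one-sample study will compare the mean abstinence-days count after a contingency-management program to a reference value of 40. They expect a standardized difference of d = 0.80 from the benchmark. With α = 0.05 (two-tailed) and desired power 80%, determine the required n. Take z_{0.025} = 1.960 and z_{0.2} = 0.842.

n = 13

For a one-sample test: n = ((z_{α/2} + z_β) / d)².
z_{α/2} + z_β = 1.960 + 0.842 = 2.802.
n = (2.802 / 0.80)² = 3.502² = 12.27.
Round up.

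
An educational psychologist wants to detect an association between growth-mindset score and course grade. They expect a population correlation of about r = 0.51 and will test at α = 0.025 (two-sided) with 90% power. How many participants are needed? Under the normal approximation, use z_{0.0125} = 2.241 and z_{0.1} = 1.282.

n = 43

Fisher's z: C = ½·ln((1+r)/(1−r)) = ½·ln(3.0816) = 0.5627.
n = ((z_{α/2} + z_β)/C)² + 3.
(2.241 + 1.282) / 0.5627 = 3.523 / 0.5627 = 6.261.
n = 6.261² + 3 = 39.20 + 3 = 42.2.
Round up.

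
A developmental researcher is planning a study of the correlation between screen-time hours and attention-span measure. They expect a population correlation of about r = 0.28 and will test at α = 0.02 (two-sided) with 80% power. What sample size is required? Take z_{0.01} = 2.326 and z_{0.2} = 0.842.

Fisher's z: C = ½·ln((1+r)/(1−r)) = ½·ln(1.7778) = 0.2877.
n = ((z_{α/2} + z_β)/C)² + 3.
(2.326 + 0.842) / 0.2877 = 3.168 / 0.2877 = 11.011.
n = 11.011² + 3 = 121.25 + 3 = 124.3.
Round up.

n = 125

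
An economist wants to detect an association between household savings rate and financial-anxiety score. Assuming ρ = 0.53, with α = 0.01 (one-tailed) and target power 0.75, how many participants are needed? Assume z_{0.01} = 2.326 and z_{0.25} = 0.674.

n = 29

Fisher's z: C = ½·ln((1+r)/(1−r)) = ½·ln(3.2553) = 0.5901.
n = ((z_{α} + z_β)/C)² + 3.
(2.326 + 0.674) / 0.5901 = 3.000 / 0.5901 = 5.084.
n = 5.084² + 3 = 25.85 + 3 = 28.8.
Round up.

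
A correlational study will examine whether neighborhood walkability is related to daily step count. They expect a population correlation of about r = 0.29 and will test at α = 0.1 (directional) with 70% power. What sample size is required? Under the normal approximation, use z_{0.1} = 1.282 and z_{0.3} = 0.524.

Fisher's z: C = ½·ln((1+r)/(1−r)) = ½·ln(1.8169) = 0.2986.
n = ((z_{α} + z_β)/C)² + 3.
(1.282 + 0.524) / 0.2986 = 1.806 / 0.2986 = 6.048.
n = 6.048² + 3 = 36.58 + 3 = 39.6.
Round up.

n = 40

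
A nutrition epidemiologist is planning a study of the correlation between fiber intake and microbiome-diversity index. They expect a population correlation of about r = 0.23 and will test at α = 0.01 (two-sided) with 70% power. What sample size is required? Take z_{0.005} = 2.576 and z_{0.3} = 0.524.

Fisher's z: C = ½·ln((1+r)/(1−r)) = ½·ln(1.5974) = 0.2342.
n = ((z_{α/2} + z_β)/C)² + 3.
(2.576 + 0.524) / 0.2342 = 3.100 / 0.2342 = 13.237.
n = 13.237² + 3 = 175.21 + 3 = 178.2.
Round up.

n = 179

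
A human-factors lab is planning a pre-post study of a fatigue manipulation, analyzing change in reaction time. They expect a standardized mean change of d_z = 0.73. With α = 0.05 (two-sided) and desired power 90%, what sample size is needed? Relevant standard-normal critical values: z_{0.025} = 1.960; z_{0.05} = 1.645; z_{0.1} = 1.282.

n = 20 pairs

For a paired (one-sample on differences) test: n = ((z_{α/2} + z_β) / d)².
z_{α/2} + z_β = 1.960 + 1.282 = 3.242.
n = (3.242 / 0.73)² = 4.441² = 19.72.
Round up.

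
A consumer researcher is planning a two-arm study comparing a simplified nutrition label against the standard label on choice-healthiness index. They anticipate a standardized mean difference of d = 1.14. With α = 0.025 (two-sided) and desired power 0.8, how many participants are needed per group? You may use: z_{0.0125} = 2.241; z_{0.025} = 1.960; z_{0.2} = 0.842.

For two independent groups with equal n: n = 2·((z_{α/2} + z_β) / d)².
z_{α/2} + z_β = 2.241 + 0.842 = 3.083.
n = 2 × (3.083 / 1.14)² = 2 × 2.704² = 2 × 7.31 = 14.6.
Round up to the next whole participant.

n = 15 per group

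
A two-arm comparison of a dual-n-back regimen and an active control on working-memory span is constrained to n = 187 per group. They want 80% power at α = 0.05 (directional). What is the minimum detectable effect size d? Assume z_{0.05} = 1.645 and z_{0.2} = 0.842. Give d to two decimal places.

d_min ≈ 0.26

For two independent groups of n = 187 each: d_min = (z_{α} + z_β)·√(2/n).
z-sum = 1.645 + 0.842 = 2.487.
d_min = 2.487 × √(2/187) = 2.487 × 0.1034 = 0.257.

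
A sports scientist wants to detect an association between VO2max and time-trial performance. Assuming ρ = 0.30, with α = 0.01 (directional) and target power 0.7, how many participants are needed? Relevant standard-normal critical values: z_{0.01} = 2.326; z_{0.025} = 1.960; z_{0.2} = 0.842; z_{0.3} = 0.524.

Fisher's z: C = ½·ln((1+r)/(1−r)) = ½·ln(1.8571) = 0.3095.
n = ((z_{α} + z_β)/C)² + 3.
(2.326 + 0.524) / 0.3095 = 2.850 / 0.3095 = 9.208.
n = 9.208² + 3 = 84.79 + 3 = 87.8.
Round up.

n = 88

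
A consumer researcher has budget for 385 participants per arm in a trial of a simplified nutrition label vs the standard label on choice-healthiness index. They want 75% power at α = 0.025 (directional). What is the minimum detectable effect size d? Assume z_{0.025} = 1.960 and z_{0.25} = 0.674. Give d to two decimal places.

For two independent groups of n = 385 each: d_min = (z_{α} + z_β)·√(2/n).
z-sum = 1.960 + 0.674 = 2.634.
d_min = 2.634 × √(2/385) = 2.634 × 0.0721 = 0.190.

d_min ≈ 0.19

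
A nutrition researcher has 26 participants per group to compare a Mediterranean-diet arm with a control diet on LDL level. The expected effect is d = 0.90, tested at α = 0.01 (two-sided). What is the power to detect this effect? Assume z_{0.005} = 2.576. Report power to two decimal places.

For two equal groups, power = Φ(d·√(n/2) − z_{α/2}).
d·√(n/2) = 0.90 × √(26/2) = 0.90 × 3.606 = 3.245.
z_β = 3.245 − 2.576 = 0.669.
Power = Φ(0.669) = 0.748.

power ≈ 0.75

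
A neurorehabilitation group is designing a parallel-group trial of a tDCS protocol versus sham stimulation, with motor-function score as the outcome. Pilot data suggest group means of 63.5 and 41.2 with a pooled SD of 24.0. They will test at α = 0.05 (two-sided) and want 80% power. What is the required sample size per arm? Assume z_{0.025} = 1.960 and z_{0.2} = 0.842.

n = 19 per group

Cohen's d = |M₁ − M₂| / SD_pooled = |63.5 − 41.2| / 24.0 = 22.3 / 24.0 = 0.929.
For two independent groups with equal n: n = 2·((z_{α/2} + z_β) / d)².
z_{α/2} + z_β = 1.960 + 0.842 = 2.802.
n = 2 × (2.802 / 0.929)² = 2 × 3.016² = 2 × 9.10 = 18.2.
Round up to the next whole participant.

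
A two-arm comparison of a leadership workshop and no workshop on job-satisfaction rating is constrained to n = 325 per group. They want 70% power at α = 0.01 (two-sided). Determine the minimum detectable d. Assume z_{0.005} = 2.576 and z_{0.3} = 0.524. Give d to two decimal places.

d_min ≈ 0.24

For two independent groups of n = 325 each: d_min = (z_{α/2} + z_β)·√(2/n).
z-sum = 2.576 + 0.524 = 3.100.
d_min = 3.100 × √(2/325) = 3.100 × 0.0784 = 0.243.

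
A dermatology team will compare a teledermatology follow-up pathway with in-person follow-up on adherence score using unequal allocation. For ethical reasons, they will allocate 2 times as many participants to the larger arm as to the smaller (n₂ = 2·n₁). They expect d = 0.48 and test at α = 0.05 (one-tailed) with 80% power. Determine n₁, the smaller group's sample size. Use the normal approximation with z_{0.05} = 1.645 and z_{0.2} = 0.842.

n₁ = 41

With allocation ratio k = n₂/n₁ = 2, Var(x̄₁−x̄₂) = σ²(1/n₁ + 1/(k·n₁)) = σ²·(k+1)/(k·n₁).
So n₁ = (1 + 1/k)·((z_{α} + z_β)/d)² = 1.500 × (2.487/0.48)².
n₁ = 1.500 × 26.85 = 40.3.
Round up: n₁ = 41, giving n₂ = 2 × 41 = 82.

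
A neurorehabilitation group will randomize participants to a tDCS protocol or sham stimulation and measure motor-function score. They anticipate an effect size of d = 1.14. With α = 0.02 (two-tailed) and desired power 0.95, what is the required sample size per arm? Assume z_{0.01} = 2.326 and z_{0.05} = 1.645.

For two independent groups with equal n: n = 2·((z_{α/2} + z_β) / d)².
z_{α/2} + z_β = 2.326 + 1.645 = 3.971.
n = 2 × (3.971 / 1.14)² = 2 × 3.483² = 2 × 12.13 = 24.3.
Round up to the next whole participant.

n = 25 per group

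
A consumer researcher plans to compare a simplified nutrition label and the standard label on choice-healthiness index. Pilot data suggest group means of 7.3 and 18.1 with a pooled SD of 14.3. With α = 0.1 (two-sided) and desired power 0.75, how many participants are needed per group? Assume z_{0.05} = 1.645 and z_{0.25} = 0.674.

n = 19 per group

Cohen's d = |M₁ − M₂| / SD_pooled = |7.3 − 18.1| / 14.3 = 10.8 / 14.3 = 0.755.
For two independent groups with equal n: n = 2·((z_{α/2} + z_β) / d)².
z_{α/2} + z_β = 1.645 + 0.674 = 2.319.
n = 2 × (2.319 / 0.755)² = 2 × 3.072² = 2 × 9.43 = 18.9.
Round up to the next whole participant.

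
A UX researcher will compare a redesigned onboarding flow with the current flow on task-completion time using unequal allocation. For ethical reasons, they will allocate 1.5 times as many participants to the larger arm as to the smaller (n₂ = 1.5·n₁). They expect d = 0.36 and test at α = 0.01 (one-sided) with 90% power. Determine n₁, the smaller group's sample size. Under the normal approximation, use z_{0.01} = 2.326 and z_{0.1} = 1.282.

n₁ = 168

With allocation ratio k = n₂/n₁ = 1.5, Var(x̄₁−x̄₂) = σ²(1/n₁ + 1/(k·n₁)) = σ²·(k+1)/(k·n₁).
So n₁ = (1 + 1/k)·((z_{α} + z_β)/d)² = 1.667 × (3.608/0.36)².
n₁ = 1.667 × 100.44 = 167.4.
Round up: n₁ = 168, giving n₂ = 1.5 × 168 = 252.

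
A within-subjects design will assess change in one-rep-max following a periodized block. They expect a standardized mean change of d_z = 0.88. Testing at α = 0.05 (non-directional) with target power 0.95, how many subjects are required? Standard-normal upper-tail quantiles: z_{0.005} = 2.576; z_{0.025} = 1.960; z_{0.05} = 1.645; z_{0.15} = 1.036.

For a paired (one-sample on differences) test: n = ((z_{α/2} + z_β) / d)².
z_{α/2} + z_β = 1.960 + 1.645 = 3.605.
n = (3.605 / 0.88)² = 4.097² = 16.78.
Round up.

n = 17 pairs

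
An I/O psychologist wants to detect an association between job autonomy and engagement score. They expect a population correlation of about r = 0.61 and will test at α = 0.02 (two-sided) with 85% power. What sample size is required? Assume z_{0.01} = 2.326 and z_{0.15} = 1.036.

Fisher's z: C = ½·ln((1+r)/(1−r)) = ½·ln(4.1282) = 0.7089.
n = ((z_{α/2} + z_β)/C)² + 3.
(2.326 + 1.036) / 0.7089 = 3.362 / 0.7089 = 4.743.
n = 4.743² + 3 = 22.49 + 3 = 25.5.
Round up.

n = 26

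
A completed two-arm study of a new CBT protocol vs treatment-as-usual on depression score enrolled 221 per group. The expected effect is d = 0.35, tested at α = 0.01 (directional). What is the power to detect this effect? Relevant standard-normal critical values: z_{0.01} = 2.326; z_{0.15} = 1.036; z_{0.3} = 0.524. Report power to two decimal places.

power ≈ 0.91

For two equal groups, power = Φ(d·√(n/2) − z_{α}).
d·√(n/2) = 0.35 × √(221/2) = 0.35 × 10.512 = 3.679.
z_β = 3.679 − 2.326 = 1.353.
Power = Φ(1.353) = 0.912.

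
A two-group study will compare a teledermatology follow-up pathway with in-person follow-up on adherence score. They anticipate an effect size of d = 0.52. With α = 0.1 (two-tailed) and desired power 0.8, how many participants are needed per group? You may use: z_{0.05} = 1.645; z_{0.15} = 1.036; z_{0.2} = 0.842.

n = 46 per group

For two independent groups with equal n: n = 2·((z_{α/2} + z_β) / d)².
z_{α/2} + z_β = 1.645 + 0.842 = 2.487.
n = 2 × (2.487 / 0.52)² = 2 × 4.783² = 2 × 22.87 = 45.7.
Round up to the next whole participant.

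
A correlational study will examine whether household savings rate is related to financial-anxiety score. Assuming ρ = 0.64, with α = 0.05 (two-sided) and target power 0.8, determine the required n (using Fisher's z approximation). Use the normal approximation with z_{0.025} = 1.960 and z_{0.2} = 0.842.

Fisher's z: C = ½·ln((1+r)/(1−r)) = ½·ln(4.5556) = 0.7582.
n = ((z_{α/2} + z_β)/C)² + 3.
(1.960 + 0.842) / 0.7582 = 2.802 / 0.7582 = 3.696.
n = 3.696² + 3 = 13.66 + 3 = 16.7.
Round up.

n = 17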